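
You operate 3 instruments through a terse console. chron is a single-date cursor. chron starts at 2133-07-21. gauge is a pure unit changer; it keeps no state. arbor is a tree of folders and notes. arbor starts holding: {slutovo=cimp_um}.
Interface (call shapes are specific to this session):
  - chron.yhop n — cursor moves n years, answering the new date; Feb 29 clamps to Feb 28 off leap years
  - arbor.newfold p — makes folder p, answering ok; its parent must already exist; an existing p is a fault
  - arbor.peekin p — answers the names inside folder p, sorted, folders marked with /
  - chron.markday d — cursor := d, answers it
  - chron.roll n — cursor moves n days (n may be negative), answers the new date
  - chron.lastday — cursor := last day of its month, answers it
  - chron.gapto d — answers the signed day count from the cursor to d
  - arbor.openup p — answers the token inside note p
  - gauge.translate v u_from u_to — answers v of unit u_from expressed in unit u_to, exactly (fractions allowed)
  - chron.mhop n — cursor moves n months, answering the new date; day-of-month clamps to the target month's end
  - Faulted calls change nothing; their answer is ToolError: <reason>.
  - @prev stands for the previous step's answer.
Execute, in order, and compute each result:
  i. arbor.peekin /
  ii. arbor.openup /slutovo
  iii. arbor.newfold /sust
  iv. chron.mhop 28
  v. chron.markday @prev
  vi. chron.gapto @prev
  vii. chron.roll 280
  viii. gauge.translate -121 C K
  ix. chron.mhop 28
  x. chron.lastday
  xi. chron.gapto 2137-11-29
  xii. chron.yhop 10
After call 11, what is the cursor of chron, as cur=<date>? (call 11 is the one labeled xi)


;; 1. arbor.peekin(p='/') : [slutovo]
;; 2. arbor.openup(p='/slutovo') : cimp_um
;; 3. arbor.newfold(p='/sust') : ok
;; 4. chron.mhop(n='28') : 2135-11-21
;; 5. chron.markday(d='@prev') : 2135-11-21
;; 6. chron.gapto(d='@prev') : 0
;; 7. chron.roll(n='280') : 2136-08-27
;; 8. gauge.translate(v='-121', u_from='C', u_to='K') : 3043/20
;; 9. chron.mhop(n='28') : 2138-12-27
;; 10. chron.lastday() : 2138-12-31
;; 11. chron.gapto(d='2137-11-29') : -397
;; 12. chron.yhop(n='10') : 2148-12-31

Answer: cur=2138-12-31


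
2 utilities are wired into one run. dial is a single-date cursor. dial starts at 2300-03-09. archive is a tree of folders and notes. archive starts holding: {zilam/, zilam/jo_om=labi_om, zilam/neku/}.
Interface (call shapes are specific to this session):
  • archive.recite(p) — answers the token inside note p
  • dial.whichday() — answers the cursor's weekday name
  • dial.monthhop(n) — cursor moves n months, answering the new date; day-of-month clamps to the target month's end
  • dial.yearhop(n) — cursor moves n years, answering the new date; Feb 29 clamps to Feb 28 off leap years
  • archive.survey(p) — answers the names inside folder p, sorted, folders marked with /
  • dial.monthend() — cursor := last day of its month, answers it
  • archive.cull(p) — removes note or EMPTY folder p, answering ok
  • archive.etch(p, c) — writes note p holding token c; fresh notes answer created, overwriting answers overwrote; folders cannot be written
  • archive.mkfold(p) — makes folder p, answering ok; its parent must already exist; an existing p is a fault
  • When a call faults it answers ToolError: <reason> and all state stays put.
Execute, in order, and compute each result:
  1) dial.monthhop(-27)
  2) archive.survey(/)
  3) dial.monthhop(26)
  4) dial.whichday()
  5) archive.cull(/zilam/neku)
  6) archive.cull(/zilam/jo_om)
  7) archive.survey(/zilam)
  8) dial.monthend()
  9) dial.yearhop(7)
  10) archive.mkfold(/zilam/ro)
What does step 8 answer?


% 1. dial.monthhop(n: -27) == 2297-12-09
% 2. archive.survey(p: /) == [zilam/]
% 3. dial.monthhop(n: 26) == 2300-02-09
% 4. dial.whichday() == Friday
% 5. archive.cull(p: /zilam/neku) == ok
% 6. archive.cull(p: /zilam/jo_om) == ok
% 7. archive.survey(p: /zilam) == []
% 8. dial.monthend() == 2300-02-28
% 9. dial.yearhop(n: 7) == 2307-02-28
% 10. archive.mkfold(p: /zilam/ro) == ok

Answer: 2300-02-28


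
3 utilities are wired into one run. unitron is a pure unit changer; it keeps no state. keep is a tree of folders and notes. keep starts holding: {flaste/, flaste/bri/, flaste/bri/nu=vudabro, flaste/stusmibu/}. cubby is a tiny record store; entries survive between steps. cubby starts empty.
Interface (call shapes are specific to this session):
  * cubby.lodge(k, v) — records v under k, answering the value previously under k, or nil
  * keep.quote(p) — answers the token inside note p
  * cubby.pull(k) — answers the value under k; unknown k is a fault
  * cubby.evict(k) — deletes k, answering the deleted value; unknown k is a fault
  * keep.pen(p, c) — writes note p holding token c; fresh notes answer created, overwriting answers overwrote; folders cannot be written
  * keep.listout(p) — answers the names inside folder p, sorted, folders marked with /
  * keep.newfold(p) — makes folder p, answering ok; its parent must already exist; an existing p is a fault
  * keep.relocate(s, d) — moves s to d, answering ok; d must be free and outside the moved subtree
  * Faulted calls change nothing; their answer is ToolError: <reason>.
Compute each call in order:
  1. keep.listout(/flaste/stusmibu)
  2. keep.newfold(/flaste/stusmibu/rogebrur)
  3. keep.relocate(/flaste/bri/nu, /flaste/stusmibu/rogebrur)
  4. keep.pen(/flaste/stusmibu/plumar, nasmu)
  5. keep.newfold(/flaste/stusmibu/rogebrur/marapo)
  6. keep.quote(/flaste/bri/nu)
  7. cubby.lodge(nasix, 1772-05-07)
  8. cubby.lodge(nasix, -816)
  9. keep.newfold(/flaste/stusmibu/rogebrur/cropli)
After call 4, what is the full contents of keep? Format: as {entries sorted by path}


Answer: {flaste/, flaste/bri/, flaste/bri/nu=vudabro, flaste/stusmibu/, flaste/stusmibu/plumar=nasmu, flaste/stusmibu/rogebrur/}

Derivation:
I call listout(p: /flaste/stusmibu), giving [].
I call newfold(p: /flaste/stusmibu/rogebrur): ok.
Using relocate(s: /flaste/bri/nu, d: /flaste/stusmibu/rogebrur), yielding ToolError: exists.
Now I run pen(p: /flaste/stusmibu/plumar, c: nasmu), and get created.
I call newfold(p: /flaste/stusmibu/rogebrur/marapo), and observe ok.
Next I call quote(p: /flaste/bri/nu), and observe vudabro.
Invoking lodge(k: nasix, v: 1772-05-07), and get nil.
I run lodge(k: nasix, v: -816), — result: 1772-05-07.
Calling newfold(p: /flaste/stusmibu/rogebrur/cropli), and observe ok.


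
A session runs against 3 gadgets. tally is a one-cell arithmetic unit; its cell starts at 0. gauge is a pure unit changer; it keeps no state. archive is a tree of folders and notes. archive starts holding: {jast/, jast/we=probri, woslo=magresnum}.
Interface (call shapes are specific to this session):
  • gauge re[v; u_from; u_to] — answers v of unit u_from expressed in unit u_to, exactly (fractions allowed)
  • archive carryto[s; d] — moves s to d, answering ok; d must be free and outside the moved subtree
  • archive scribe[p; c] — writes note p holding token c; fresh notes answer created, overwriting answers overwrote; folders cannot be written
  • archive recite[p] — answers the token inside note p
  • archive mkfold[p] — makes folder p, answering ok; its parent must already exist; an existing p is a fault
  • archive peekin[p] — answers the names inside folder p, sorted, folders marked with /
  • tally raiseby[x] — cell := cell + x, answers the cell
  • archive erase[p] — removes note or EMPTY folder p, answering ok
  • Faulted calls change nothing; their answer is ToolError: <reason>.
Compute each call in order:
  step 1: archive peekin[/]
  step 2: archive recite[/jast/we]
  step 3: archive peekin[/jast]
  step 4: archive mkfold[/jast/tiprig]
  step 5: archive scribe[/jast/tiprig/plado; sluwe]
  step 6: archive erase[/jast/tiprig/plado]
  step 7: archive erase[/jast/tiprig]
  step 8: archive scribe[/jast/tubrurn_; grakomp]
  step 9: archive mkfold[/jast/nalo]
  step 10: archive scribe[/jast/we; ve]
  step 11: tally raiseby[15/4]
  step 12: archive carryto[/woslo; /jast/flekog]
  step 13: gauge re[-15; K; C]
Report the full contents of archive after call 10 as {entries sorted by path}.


-> archive peekin(p→/)
<- [jast/, woslo]
-> archive recite(p→/jast/we)
<- probri
-> archive peekin(p→/jast)
<- [we]
-> archive mkfold(p→/jast/tiprig)
<- ok
-> archive scribe(p→/jast/tiprig/plado, c→sluwe)
<- created
-> archive erase(p→/jast/tiprig/plado)
<- ok
-> archive erase(p→/jast/tiprig)
<- ok
-> archive scribe(p→/jast/tubrurn_, c→grakomp)
<- created
-> archive mkfold(p→/jast/nalo)
<- ok
-> archive scribe(p→/jast/we, c→ve)
<- overwrote
-> tally raiseby(x→15/4)
<- 15/4
-> archive carryto(s→/woslo, d→/jast/flekog)
<- ok
-> gauge re(v→-15, u_from→K, u_to→C)
<- -5763/20

Answer: {jast/, jast/nalo/, jast/tubrurn_=grakomp, jast/we=ve, woslo=magresnum}


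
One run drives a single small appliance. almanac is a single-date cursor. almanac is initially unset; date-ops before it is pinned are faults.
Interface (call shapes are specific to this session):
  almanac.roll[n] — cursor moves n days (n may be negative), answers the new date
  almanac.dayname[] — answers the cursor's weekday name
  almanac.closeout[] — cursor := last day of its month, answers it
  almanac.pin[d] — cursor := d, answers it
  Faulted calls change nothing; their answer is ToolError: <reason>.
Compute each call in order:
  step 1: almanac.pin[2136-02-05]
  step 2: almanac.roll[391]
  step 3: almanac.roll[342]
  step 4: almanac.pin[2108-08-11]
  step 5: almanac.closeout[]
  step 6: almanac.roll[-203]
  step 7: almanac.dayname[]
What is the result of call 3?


CALL almanac.pin[d→2136-02-05]
RET  2136-02-05
CALL almanac.roll[n→391]
RET  2137-03-02
CALL almanac.roll[n→342]
RET  2138-02-07
CALL almanac.pin[d→2108-08-11]
RET  2108-08-11
CALL almanac.closeout[]
RET  2108-08-31
CALL almanac.roll[n→-203]
RET  2108-02-10
CALL almanac.dayname[]
RET  Friday

Answer: 2138-02-07


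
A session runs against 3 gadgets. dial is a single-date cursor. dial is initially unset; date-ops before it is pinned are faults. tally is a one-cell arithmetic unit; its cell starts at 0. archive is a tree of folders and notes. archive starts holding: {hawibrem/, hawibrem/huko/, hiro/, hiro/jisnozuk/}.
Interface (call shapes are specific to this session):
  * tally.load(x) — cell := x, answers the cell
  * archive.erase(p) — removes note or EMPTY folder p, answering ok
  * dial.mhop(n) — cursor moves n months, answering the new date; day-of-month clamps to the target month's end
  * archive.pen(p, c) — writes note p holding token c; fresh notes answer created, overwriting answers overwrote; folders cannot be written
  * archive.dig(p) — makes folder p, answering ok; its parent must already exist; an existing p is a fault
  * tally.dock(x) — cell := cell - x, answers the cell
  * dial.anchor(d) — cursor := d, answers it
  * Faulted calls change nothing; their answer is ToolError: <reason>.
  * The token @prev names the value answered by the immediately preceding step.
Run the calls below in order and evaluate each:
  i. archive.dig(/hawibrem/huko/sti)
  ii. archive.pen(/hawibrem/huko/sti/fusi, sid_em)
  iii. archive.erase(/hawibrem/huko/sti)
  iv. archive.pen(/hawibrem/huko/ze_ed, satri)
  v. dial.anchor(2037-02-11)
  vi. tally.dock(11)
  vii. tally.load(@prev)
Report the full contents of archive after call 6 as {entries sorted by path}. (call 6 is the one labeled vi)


Next I call archive.dig using p→/hawibrem/huko/sti, yielding ok.
I invoke archive.pen using p→/hawibrem/huko/sti/fusi, c→sid_em, and observe created.
Using archive.erase using p→/hawibrem/huko/sti, which returns ToolError: not empty.
I call archive.pen using p→/hawibrem/huko/ze_ed, c→satri, which returns created.
I try dial.anchor using d→2037-02-11, giving 2037-02-11.
Invoking tally.dock using x→11, and get -11.
I try tally.load using x→@prev, and get -11.

Answer: {hawibrem/, hawibrem/huko/, hawibrem/huko/sti/, hawibrem/huko/sti/fusi=sid_em, hawibrem/huko/ze_ed=satri, hiro/, hiro/jisnozuk/}


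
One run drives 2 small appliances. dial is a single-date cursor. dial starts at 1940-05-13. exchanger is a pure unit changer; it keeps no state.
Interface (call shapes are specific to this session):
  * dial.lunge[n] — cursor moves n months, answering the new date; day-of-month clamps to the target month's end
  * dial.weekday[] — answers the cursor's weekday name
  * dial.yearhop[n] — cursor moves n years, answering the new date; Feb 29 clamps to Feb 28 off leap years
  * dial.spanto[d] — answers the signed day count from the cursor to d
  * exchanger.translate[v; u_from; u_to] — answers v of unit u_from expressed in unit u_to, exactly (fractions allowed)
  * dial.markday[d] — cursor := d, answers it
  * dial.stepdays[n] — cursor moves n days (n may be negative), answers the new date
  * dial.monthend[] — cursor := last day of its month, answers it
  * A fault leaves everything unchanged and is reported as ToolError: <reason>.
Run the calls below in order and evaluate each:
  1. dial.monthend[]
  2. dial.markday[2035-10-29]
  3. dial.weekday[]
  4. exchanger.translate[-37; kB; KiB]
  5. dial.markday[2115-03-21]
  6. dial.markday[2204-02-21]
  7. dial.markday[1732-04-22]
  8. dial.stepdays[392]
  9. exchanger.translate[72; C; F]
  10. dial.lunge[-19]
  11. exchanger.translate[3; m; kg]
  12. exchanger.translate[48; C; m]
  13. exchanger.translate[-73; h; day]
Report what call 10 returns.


! monthend() == 1940-05-31
! markday(d→2035-10-29) == 2035-10-29
! weekday() == Monday
! translate(v→-37, u_from→kB, u_to→KiB) == -4625/128
! markday(d→2115-03-21) == 2115-03-21
! markday(d→2204-02-21) == 2204-02-21
! markday(d→1732-04-22) == 1732-04-22
! stepdays(n→392) == 1733-05-19
! translate(v→72, u_from→C, u_to→F) == 808/5
! lunge(n→-19) == 1731-10-19
! translate(v→3, u_from→m, u_to→kg) == ToolError: incompatible units
! translate(v→48, u_from→C, u_to→m) == ToolError: incompatible units
! translate(v→-73, u_from→h, u_to→day) == -73/24

Answer: 1731-10-19


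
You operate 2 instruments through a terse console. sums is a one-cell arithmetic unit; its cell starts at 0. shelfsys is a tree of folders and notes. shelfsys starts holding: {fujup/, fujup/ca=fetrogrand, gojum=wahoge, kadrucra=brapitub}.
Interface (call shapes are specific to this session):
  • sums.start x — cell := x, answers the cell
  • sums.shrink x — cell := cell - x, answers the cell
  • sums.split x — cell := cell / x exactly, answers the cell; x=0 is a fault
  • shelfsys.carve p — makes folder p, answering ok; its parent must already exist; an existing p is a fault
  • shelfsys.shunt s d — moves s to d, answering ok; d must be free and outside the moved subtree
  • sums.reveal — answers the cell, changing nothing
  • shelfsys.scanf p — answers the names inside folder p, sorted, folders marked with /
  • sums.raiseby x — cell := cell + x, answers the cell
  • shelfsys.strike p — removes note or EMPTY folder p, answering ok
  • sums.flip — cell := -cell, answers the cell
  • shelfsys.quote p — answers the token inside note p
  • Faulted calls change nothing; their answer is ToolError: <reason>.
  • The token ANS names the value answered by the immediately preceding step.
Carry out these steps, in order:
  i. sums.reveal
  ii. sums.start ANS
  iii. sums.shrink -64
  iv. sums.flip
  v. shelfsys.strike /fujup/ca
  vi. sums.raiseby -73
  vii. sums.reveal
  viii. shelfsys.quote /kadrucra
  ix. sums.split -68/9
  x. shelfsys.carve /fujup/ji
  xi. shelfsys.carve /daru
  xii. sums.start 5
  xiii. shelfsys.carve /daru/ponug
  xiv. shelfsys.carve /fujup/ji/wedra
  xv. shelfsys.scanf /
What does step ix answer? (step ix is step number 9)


Answer: 1233/68

Derivation:
% sums.reveal() : 0
% sums.start(x=ANS) : 0
% sums.shrink(x=-64) : 64
% sums.flip() : -64
% shelfsys.strike(p=/fujup/ca) : ok
% sums.raiseby(x=-73) : -137
% sums.reveal() : -137
% shelfsys.quote(p=/kadrucra) : brapitub
% sums.split(x=-68/9) : 1233/68
% shelfsys.carve(p=/fujup/ji) : ok
% shelfsys.carve(p=/daru) : ok
% sums.start(x=5) : 5
% shelfsys.carve(p=/daru/ponug) : ok
% shelfsys.carve(p=/fujup/ji/wedra) : ok
% shelfsys.scanf(p=/) : [daru/, fujup/, gojum, kadrucra]


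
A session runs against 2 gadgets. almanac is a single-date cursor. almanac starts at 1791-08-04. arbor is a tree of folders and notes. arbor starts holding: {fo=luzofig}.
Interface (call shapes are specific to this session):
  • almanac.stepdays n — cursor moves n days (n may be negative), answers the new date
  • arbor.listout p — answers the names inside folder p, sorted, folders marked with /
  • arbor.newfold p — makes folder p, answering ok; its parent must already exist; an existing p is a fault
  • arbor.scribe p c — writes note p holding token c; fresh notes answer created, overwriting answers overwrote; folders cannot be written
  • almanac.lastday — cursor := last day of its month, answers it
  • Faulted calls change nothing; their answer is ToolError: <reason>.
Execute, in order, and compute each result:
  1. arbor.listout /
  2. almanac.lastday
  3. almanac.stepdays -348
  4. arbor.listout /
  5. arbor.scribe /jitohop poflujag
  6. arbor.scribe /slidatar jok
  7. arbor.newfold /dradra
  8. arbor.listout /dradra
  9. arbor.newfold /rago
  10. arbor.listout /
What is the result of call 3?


~$ arbor.listout p→/
[out] [fo]
~$ almanac.lastday
[out] 1791-08-31
~$ almanac.stepdays n→-348
[out] 1790-09-17
~$ arbor.listout p→/
[out] [fo]
~$ arbor.scribe p→/jitohop c→poflujag
[out] created
~$ arbor.scribe p→/slidatar c→jok
[out] created
~$ arbor.newfold p→/dradra
[out] ok
~$ arbor.listout p→/dradra
[out] []
~$ arbor.newfold p→/rago
[out] ok
~$ arbor.listout p→/
[out] [dradra/, fo, jitohop, rago/, slidatar]

Answer: 1790-09-17


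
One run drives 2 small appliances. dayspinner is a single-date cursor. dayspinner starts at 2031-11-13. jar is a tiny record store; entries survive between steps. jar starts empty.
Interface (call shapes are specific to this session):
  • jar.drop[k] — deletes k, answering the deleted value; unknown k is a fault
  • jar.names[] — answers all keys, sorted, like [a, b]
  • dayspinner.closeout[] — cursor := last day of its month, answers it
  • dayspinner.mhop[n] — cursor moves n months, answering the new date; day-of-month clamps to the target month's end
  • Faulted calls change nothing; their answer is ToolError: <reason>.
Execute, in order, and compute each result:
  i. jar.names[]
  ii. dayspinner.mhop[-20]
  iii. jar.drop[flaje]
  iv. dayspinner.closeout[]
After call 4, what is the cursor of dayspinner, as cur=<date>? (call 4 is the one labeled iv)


Answer: cur=2030-03-31

Derivation:
> jar.names
  []
> dayspinner.mhop -20
  2030-03-13
> jar.drop flaje
  ToolError: no such key flaje
> dayspinner.closeout
  2030-03-31


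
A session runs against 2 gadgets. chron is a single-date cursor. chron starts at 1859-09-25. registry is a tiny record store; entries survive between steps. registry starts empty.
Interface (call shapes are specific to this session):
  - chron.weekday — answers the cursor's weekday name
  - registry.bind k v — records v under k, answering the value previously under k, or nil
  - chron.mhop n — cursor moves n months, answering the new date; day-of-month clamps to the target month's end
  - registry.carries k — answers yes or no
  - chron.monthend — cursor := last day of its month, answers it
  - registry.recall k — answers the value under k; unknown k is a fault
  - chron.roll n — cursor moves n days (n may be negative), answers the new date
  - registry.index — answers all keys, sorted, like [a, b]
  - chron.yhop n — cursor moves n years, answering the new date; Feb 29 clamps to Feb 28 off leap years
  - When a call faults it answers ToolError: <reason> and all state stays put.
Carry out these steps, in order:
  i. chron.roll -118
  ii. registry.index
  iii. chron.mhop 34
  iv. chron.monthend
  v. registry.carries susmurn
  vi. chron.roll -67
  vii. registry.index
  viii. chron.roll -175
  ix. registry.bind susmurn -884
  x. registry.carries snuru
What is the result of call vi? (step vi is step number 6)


Answer: 1862-01-23

Derivation:
~$ chron.roll n=-118
[out] 1859-05-30
~$ registry.index
[out] []
~$ chron.mhop n=34
[out] 1862-03-30
~$ chron.monthend
[out] 1862-03-31
~$ registry.carries k=susmurn
[out] no
~$ chron.roll n=-67
[out] 1862-01-23
~$ registry.index
[out] []
~$ chron.roll n=-175
[out] 1861-08-01
~$ registry.bind k=susmurn v=-884
[out] nil
~$ registry.carries k=snuru
[out] no


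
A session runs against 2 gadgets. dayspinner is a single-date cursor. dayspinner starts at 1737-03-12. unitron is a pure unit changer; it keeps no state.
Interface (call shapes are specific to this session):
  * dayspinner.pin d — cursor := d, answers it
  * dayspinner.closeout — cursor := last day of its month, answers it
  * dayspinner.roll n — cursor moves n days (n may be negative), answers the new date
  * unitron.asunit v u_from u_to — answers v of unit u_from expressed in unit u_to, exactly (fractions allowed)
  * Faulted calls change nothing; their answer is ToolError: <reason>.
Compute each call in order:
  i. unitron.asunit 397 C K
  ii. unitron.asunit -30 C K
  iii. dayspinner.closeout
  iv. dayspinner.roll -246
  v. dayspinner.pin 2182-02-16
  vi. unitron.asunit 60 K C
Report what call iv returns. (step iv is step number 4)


> unitron.asunit v→397 u_from→C u_to→K
  13403/20
> unitron.asunit v→-30 u_from→C u_to→K
  4863/20
> dayspinner.closeout
  1737-03-31
> dayspinner.roll n→-246
  1736-07-28
> dayspinner.pin d→2182-02-16
  2182-02-16
> unitron.asunit v→60 u_from→K u_to→C
  -4263/20

Answer: 1736-07-28


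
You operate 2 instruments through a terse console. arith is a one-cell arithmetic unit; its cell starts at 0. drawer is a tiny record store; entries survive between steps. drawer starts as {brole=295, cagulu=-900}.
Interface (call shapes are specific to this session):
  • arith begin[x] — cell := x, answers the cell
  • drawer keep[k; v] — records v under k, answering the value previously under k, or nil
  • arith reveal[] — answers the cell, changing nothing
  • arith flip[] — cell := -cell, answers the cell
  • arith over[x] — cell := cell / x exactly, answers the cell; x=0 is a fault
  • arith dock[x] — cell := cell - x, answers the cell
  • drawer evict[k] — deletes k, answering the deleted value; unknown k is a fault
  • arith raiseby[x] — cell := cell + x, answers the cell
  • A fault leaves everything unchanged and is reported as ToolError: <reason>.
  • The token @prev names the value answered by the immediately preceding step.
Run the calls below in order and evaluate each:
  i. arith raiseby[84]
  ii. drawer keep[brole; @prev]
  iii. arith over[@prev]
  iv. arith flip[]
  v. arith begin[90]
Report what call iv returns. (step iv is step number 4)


Answer: -84/295

Derivation:
> arith raiseby x=84
  84
> drawer keep k=brole v=@prev
  295
> arith over x=@prev
  84/295
> arith flip
  -84/295
> arith begin x=90
  90


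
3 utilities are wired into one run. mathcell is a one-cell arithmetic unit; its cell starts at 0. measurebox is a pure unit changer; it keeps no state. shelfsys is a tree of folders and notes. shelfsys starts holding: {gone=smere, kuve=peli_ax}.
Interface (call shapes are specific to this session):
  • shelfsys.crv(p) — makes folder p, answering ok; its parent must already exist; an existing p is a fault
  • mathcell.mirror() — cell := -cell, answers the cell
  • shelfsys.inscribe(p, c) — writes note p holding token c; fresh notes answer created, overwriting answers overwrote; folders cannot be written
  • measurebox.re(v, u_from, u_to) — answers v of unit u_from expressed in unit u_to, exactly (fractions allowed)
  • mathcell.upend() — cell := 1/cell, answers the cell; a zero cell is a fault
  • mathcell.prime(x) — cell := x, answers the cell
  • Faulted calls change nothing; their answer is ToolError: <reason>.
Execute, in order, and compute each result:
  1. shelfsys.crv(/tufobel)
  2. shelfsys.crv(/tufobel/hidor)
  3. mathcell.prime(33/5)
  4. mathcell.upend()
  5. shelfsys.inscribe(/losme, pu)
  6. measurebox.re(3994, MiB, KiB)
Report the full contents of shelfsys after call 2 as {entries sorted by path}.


Answer: {gone=smere, kuve=peli_ax, tufobel/, tufobel/hidor/}

Derivation:
% shelfsys.crv p→/tufobel
:: ok
% shelfsys.crv p→/tufobel/hidor
:: ok
% mathcell.prime x→33/5
:: 33/5
% mathcell.upend
:: 5/33
% shelfsys.inscribe p→/losme c→pu
:: created
% measurebox.re v→3994 u_from→MiB u_to→KiB
:: 4089856


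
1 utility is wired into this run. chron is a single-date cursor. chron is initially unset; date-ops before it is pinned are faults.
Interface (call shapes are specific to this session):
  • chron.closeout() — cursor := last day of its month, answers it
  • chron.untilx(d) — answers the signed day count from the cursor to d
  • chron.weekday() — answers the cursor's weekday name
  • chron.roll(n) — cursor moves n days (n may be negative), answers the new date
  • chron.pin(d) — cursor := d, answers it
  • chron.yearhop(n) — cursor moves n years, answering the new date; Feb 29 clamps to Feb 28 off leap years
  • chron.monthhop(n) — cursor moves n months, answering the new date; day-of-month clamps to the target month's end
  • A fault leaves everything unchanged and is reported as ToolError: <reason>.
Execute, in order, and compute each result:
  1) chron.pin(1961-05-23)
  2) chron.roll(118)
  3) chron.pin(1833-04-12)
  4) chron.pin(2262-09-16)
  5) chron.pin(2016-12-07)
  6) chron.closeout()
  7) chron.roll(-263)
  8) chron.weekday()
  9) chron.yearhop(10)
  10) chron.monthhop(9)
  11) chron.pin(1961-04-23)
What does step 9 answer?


Answer: 2026-04-12

Derivation:
% pin(d: 1961-05-23) : 1961-05-23
% roll(n: 118) : 1961-09-18
% pin(d: 1833-04-12) : 1833-04-12
% pin(d: 2262-09-16) : 2262-09-16
% pin(d: 2016-12-07) : 2016-12-07
% closeout() : 2016-12-31
% roll(n: -263) : 2016-04-12
% weekday() : Tuesday
% yearhop(n: 10) : 2026-04-12
% monthhop(n: 9) : 2027-01-12
% pin(d: 1961-04-23) : 1961-04-23


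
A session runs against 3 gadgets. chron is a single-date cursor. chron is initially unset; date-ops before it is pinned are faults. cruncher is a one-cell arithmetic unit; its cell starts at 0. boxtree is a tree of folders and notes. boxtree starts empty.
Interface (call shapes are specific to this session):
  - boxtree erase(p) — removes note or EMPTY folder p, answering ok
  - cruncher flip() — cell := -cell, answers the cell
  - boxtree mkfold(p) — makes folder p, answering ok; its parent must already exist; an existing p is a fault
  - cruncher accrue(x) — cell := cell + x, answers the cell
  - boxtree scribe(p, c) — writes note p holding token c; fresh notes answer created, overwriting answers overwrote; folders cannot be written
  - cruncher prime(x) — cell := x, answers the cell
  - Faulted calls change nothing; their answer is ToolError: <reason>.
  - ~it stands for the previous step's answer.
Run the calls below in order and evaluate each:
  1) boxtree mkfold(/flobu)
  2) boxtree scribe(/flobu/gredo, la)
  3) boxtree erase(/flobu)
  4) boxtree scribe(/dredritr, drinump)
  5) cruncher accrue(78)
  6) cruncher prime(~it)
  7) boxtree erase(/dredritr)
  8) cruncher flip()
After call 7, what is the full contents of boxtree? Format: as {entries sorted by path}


Answer: {flobu/, flobu/gredo=la}

Derivation:
% boxtree mkfold(p=/flobu) => ok
% boxtree scribe(p=/flobu/gredo, c=la) => created
% boxtree erase(p=/flobu) => ToolError: not empty
% boxtree scribe(p=/dredritr, c=drinump) => created
% cruncher accrue(x=78) => 78
% cruncher prime(x=~it) => 78
% boxtree erase(p=/dredritr) => ok
% cruncher flip() => -78


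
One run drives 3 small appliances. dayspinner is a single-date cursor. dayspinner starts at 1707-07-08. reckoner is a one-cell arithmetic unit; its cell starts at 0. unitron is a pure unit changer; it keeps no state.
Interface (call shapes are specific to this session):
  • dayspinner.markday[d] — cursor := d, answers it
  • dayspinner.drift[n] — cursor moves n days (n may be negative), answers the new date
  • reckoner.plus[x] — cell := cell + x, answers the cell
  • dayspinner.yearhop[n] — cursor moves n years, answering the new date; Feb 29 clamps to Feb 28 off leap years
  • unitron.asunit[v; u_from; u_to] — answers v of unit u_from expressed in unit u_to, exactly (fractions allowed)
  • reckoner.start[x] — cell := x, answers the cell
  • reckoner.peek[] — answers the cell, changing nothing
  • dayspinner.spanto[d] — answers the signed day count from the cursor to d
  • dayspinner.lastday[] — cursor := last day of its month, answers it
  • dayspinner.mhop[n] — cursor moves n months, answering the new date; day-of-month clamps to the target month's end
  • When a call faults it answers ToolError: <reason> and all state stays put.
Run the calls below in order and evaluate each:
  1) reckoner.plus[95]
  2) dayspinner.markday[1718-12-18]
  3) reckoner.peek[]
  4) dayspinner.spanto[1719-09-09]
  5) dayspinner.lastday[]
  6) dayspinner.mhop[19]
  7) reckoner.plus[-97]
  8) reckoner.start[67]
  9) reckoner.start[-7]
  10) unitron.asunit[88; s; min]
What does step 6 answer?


Answer: 1720-07-31

Derivation:
I invoke reckoner.plus with x→95, — result: 95.
I try dayspinner.markday with d→1718-12-18, → 1718-12-18.
I invoke reckoner.peek, and get 95.
Calling dayspinner.spanto with d→1719-09-09, giving 265.
Using dayspinner.lastday, and observe 1718-12-31.
Next I call dayspinner.mhop with n→19, which returns 1720-07-31.
I call reckoner.plus with x→-97, and see -2.
I invoke reckoner.start with x→67: 67.
I call reckoner.start with x→-7, which returns -7.
Invoking unitron.asunit with v→88, u_from→s, u_to→min, and get 22/15.


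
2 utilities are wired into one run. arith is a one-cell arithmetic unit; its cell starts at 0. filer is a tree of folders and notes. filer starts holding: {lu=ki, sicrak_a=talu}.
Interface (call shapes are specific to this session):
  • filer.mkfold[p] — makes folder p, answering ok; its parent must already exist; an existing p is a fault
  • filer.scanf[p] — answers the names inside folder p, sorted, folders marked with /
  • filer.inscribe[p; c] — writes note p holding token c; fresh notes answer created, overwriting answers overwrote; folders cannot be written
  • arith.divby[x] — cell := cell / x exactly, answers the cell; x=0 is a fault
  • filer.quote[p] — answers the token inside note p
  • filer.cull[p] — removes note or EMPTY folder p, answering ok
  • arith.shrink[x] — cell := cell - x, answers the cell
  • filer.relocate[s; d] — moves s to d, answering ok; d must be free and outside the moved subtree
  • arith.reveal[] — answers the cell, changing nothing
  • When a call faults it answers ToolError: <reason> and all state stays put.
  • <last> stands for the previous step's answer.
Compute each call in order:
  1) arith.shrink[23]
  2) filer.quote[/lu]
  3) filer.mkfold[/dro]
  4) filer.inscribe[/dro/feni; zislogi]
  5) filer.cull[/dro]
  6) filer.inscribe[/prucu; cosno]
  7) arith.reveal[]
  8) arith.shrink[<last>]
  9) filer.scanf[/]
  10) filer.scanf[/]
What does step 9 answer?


Answer: [dro/, lu, prucu, sicrak_a]

Derivation:
Invoking arith.shrink passing x=23: -23.
I use filer.quote passing p=/lu, and get ki.
Invoking filer.mkfold passing p=/dro, which returns ok.
I use filer.inscribe passing p=/dro/feni, c=zislogi, which returns created.
I run filer.cull passing p=/dro, → ToolError: not empty.
Calling filer.inscribe passing p=/prucu, c=cosno, and see created.
I try arith.reveal, and see -23.
I invoke arith.shrink passing x=<last>, — result: 0.
Now I run filer.scanf passing p=/, giving [dro/, lu, prucu, sicrak_a].
Next I call filer.scanf passing p=/, and observe [dro/, lu, prucu, sicrak_a].


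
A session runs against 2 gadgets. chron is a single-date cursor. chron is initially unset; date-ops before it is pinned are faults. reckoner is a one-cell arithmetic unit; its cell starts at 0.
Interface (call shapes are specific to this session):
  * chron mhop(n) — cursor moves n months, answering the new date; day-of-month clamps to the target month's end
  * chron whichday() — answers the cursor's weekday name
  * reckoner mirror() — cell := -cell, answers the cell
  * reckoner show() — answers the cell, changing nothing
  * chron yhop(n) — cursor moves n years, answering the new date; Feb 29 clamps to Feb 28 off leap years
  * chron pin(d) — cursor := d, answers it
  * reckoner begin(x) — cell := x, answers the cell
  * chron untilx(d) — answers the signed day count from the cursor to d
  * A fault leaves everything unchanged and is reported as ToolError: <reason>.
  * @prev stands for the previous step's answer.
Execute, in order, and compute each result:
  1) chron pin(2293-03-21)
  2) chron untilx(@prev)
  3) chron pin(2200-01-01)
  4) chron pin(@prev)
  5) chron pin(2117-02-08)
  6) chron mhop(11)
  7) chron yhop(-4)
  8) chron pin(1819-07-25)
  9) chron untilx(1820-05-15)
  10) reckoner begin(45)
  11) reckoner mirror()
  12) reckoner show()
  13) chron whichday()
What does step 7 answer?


Answer: 2114-01-08

Derivation:
CALL chron pin[d→2293-03-21]
RET  2293-03-21
CALL chron untilx[d→@prev]
RET  0
CALL chron pin[d→2200-01-01]
RET  2200-01-01
CALL chron pin[d→@prev]
RET  2200-01-01
CALL chron pin[d→2117-02-08]
RET  2117-02-08
CALL chron mhop[n→11]
RET  2118-01-08
CALL chron yhop[n→-4]
RET  2114-01-08
CALL chron pin[d→1819-07-25]
RET  1819-07-25
CALL chron untilx[d→1820-05-15]
RET  295
CALL reckoner begin[x→45]
RET  45
CALL reckoner mirror[]
RET  -45
CALL reckoner show[]
RET  -45
CALL chron whichday[]
RET  Sunday


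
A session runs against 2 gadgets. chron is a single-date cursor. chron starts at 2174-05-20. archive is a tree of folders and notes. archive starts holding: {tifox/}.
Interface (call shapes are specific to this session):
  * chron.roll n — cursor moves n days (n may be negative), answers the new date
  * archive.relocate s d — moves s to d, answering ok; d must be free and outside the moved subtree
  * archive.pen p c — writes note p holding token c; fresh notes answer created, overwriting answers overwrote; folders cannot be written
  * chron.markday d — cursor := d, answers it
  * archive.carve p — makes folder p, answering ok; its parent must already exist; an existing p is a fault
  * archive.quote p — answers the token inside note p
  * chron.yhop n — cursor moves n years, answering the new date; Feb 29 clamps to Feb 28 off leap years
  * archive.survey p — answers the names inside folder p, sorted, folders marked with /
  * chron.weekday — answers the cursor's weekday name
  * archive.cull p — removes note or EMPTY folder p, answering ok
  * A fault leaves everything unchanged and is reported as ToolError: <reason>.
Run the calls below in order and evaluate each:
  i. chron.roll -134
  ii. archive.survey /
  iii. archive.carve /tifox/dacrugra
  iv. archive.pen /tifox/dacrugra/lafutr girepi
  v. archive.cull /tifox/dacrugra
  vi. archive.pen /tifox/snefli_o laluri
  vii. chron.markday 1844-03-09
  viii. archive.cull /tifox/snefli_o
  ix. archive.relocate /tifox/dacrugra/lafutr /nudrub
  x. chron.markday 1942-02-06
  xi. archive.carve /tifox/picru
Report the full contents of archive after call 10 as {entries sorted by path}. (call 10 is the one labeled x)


Do: chron.roll[n: -134]
See: 2174-01-06
Do: archive.survey[p: /]
See: [tifox/]
Do: archive.carve[p: /tifox/dacrugra]
See: ok
Do: archive.pen[p: /tifox/dacrugra/lafutr; c: girepi]
See: created
Do: archive.cull[p: /tifox/dacrugra]
See: ToolError: not empty
Do: archive.pen[p: /tifox/snefli_o; c: laluri]
See: created
Do: chron.markday[d: 1844-03-09]
See: 1844-03-09
Do: archive.cull[p: /tifox/snefli_o]
See: ok
Do: archive.relocate[s: /tifox/dacrugra/lafutr; d: /nudrub]
See: ok
Do: chron.markday[d: 1942-02-06]
See: 1942-02-06
Do: archive.carve[p: /tifox/picru]
See: ok

Answer: {nudrub=girepi, tifox/, tifox/dacrugra/}


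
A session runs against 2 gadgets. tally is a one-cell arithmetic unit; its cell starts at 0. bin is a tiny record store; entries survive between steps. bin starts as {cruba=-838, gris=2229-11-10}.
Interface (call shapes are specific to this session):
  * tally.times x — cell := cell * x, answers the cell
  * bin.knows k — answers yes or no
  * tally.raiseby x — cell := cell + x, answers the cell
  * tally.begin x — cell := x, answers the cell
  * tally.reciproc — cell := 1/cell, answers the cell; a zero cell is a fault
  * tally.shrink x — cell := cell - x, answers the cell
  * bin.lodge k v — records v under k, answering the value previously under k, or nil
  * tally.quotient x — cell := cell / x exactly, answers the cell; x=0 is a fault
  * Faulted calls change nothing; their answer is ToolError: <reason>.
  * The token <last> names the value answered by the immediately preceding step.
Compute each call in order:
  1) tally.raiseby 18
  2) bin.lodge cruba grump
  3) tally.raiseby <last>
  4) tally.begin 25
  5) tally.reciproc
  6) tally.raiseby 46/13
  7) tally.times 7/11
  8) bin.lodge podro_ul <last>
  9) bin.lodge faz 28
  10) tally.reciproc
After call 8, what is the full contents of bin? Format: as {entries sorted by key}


Answer: {cruba=grump, gris=2229-11-10, podro_ul=8141/3575}

Derivation:
% tally.raiseby(x→18) -> 18
% bin.lodge(k→cruba, v→grump) -> -838
% tally.raiseby(x→<last>) -> -820
% tally.begin(x→25) -> 25
% tally.reciproc() -> 1/25
% tally.raiseby(x→46/13) -> 1163/325
% tally.times(x→7/11) -> 8141/3575
% bin.lodge(k→podro_ul, v→<last>) -> nil
% bin.lodge(k→faz, v→28) -> nil
% tally.reciproc() -> 3575/8141


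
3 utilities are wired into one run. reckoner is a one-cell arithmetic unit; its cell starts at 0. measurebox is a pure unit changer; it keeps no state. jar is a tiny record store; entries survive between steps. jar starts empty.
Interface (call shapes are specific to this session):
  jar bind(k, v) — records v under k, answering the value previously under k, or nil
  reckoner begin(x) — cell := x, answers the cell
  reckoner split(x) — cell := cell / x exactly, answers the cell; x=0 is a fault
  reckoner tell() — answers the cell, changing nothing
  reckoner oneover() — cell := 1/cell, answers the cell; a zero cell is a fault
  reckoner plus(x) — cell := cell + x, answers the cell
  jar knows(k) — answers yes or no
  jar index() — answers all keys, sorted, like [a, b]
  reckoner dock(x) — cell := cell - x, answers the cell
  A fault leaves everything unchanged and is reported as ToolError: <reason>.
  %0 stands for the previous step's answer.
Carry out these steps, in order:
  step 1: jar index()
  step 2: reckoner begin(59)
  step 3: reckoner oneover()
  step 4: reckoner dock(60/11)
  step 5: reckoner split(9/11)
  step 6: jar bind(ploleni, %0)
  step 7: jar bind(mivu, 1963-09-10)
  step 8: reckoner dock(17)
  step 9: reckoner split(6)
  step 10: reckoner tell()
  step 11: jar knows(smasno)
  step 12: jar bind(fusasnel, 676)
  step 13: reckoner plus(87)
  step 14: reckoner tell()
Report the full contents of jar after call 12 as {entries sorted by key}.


-> jar index()
<- []
-> reckoner begin(x→59)
<- 59
-> reckoner oneover()
<- 1/59
-> reckoner dock(x→60/11)
<- -3529/649
-> reckoner split(x→9/11)
<- -3529/531
-> jar bind(k→ploleni, v→%0)
<- nil
-> jar bind(k→mivu, v→1963-09-10)
<- nil
-> reckoner dock(x→17)
<- -12556/531
-> reckoner split(x→6)
<- -6278/1593
-> reckoner tell()
<- -6278/1593
-> jar knows(k→smasno)
<- no
-> jar bind(k→fusasnel, v→676)
<- nil
-> reckoner plus(x→87)
<- 132313/1593
-> reckoner tell()
<- 132313/1593

Answer: {fusasnel=676, mivu=1963-09-10, ploleni=-3529/531}


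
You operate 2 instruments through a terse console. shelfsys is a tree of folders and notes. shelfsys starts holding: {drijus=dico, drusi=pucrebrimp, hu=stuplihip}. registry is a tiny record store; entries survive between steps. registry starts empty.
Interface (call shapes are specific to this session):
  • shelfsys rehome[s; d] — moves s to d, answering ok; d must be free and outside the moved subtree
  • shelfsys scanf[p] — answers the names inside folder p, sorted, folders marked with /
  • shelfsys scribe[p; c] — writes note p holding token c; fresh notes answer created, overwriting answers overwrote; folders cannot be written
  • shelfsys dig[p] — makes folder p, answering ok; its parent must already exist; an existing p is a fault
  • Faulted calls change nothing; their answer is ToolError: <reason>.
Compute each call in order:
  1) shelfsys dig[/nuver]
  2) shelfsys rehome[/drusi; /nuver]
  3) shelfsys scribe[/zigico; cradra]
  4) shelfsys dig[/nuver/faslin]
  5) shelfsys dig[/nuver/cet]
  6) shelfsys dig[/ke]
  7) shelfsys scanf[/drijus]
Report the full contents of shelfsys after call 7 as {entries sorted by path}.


Answer: {drijus=dico, drusi=pucrebrimp, hu=stuplihip, ke/, nuver/, nuver/cet/, nuver/faslin/, zigico=cradra}

Derivation:
·→ shelfsys dig(p=/nuver)
·← ok
·→ shelfsys rehome(s=/drusi, d=/nuver)
·← ToolError: exists
·→ shelfsys scribe(p=/zigico, c=cradra)
·← created
·→ shelfsys dig(p=/nuver/faslin)
·← ok
·→ shelfsys dig(p=/nuver/cet)
·← ok
·→ shelfsys dig(p=/ke)
·← ok
·→ shelfsys scanf(p=/drijus)
·← ToolError: not a directory
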